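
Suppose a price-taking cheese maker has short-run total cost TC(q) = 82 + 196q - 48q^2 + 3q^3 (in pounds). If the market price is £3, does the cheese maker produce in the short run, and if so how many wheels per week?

Strip out fixed cost: VC = 196q - 48q^2 + 3q^3. Then AVC = 196 - 48q + 3q^2 and MC = 196 - 96q + 9q^2.
AVC hits its minimum where MC = AVC, at q = 8, giving min AVC = 196 - 48·8 + 3·8^2 = £4.
Since P = £3 < min AVC = £4, price fails to cover variable cost at any output.
The firm minimizes its loss by shutting down and losing only its fixed cost of £82.

Shut down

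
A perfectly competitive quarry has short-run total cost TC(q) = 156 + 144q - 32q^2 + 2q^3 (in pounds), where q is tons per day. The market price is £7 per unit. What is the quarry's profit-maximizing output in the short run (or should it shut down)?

From TC, MC = TC'(q) = 144 - 64q + 6q^2 and AVC = VC/q = 144 - 32q + 2q^2.
AVC hits its minimum where MC = AVC, at q = 8, giving min AVC = 144 - 32·8 + 2·8^2 = £16.
Since P = £7 < min AVC = £16, price fails to cover variable cost at any output.
The firm minimizes its loss by shutting down and losing only its fixed cost of £156.

Shut down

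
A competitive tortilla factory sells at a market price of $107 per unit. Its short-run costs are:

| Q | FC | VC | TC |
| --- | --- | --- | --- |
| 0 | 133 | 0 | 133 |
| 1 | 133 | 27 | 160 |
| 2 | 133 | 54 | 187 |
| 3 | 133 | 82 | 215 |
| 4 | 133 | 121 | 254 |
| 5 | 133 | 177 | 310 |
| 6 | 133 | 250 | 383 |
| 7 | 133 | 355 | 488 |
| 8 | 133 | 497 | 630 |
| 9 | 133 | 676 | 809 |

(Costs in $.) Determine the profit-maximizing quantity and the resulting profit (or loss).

Q = 7; profit = $261

Tabulate TR − TC: Q=0: -133; Q=1: -53; Q=2: 27; Q=3: 106; Q=4: 174; Q=5: 225; Q=6: 259; Q=7: 261; Q=8: 226; Q=9: 154.
Profit is maximized at Q = 7. AVC there is 355/7 = $50.71 ≤ P, so producing beats shutting down (which would give -$133).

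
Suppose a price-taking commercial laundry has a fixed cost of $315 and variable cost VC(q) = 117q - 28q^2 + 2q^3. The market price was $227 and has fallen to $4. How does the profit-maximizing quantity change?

Output falls from 11 to 0 (the firm shuts down)

MC = 117 - 56q + 6q^2; the shutdown threshold is min AVC = $19 (at q = 7).
At P = $227 ≥ min AVC, set P = MC on the rising branch: q = 11.
At P = $4 < min AVC = $19, price no longer covers variable cost at any output, so the firm shuts down: q = 0.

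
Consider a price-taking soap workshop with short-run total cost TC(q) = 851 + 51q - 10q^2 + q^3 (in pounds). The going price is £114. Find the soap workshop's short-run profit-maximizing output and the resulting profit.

AVC = 51 - 10q + q^2; min AVC = £26 at q = 5. Since P = £114 ≥ min AVC, the firm produces.
MC = 51 - 20q + 3q^2. Setting P = MC and taking the root on the rising branch gives q* = 9.
TR = 114·9 = 1026. TC = 851 + 378 = 1229. Profit = 1026 − 1229 = -£203.
That loss of £203 beats the £851 the firm would lose by shutting down; producing recovers £648 of fixed cost.

Profit = -£203 at q = 9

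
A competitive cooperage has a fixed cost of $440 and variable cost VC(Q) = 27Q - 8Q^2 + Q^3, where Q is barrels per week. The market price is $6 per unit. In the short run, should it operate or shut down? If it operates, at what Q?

Shut down

Variable cost is VC = 27Q - 8Q^2 + Q^3, so AVC = VC/Q = 27 - 8Q + Q^2 and MC = dTC/dQ = 27 - 16Q + 3Q^2.
AVC hits its minimum where MC = AVC, at Q = 4, giving min AVC = 27 - 8·4 + 4^2 = $11.
P = $6 lies below min AVC = $11; no output level covers variable cost.
Best response: produce nothing and absorb the $440 fixed cost.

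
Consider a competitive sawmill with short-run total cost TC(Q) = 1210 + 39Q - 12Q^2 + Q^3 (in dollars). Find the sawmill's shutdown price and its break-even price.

AVC = 39 - 12Q + Q^2; minimized at Q = 6, giving min AVC = $3. That is the shutdown price.
ATC = 1210/Q + 39 - 12Q + Q^2. Setting dATC/dQ = −1210/Q^2 − 12 + 2Q = 0 gives Q = 11 (since 2·11^3 − 12·11^2 = 1210).
min ATC = 1210/11 + 39 − 12·11 + 11^2 = $138. That is the break-even price.
Between these two prices the firm operates at a loss; above $138 it earns a profit.

Shutdown price = $3; break-even price = $138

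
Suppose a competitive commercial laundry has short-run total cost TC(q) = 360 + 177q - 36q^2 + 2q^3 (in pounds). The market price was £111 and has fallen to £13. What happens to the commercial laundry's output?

MC = 177 - 72q + 6q^2; the shutdown threshold is min AVC = £15 (at q = 9).
With P = £111 above the shutdown price, P = MC gives q = 11.
At P = £13 < min AVC = £15, price no longer covers variable cost at any output, so the firm shuts down: q = 0.

Output falls from 11 to 0 (the firm shuts down)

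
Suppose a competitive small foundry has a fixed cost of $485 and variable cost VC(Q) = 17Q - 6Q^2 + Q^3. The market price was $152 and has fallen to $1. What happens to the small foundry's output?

Output falls from 9 to 0 (the firm shuts down)

MC = 17 - 12Q + 3Q^2; the shutdown threshold is min AVC = $8 (at Q = 3).
At P = $152 ≥ min AVC, set P = MC on the rising branch: Q = 9.
At P = $1 < min AVC = $8, price no longer covers variable cost at any output, so the firm shuts down: Q = 0.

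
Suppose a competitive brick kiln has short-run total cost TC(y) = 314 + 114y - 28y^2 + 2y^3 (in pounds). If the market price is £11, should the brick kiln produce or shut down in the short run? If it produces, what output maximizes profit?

From TC, MC = TC'(y) = 114 - 56y + 6y^2 and AVC = VC/y = 114 - 28y + 2y^2.
The AVC parabola has its vertex at y = 28/4 = 7, where AVC = 114 - 28·7 + 2·7^2 = £16.
Since P = £11 < min AVC = £16, price fails to cover variable cost at any output.
The firm minimizes its loss by shutting down and losing only its fixed cost of £314.

Shut down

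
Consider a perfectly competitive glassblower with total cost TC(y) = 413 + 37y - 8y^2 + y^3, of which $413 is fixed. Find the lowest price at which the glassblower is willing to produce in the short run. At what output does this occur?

The shutdown price is the minimum of AVC. VC = 37y - 8y^2 + y^3, so AVC = 37 - 8y + y^2.
At the minimum of AVC, MC = AVC. MC = 37 - 16y + 3y^2; setting MC = AVC gives 2y^2 - 8y = 0, so y = 4. min AVC = 21.
So the shutdown price is $21.

$21 per unit, at y = 4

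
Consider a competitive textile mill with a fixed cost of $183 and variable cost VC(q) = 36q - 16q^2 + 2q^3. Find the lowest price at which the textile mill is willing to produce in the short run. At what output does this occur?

The firm shuts down when price falls below the minimum of average variable cost. AVC = VC/q = 36 - 16q + 2q^2.
dAVC/dq = -16 + 4q = 0 gives q = 4. min AVC = 36 - 16·4 + 2·4^2 = 4.
So the shutdown price is $4.

$4 per unit, at q = 4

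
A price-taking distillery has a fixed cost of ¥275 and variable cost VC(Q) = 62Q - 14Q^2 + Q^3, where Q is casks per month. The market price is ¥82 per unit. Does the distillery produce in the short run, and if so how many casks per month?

Strip out fixed cost: VC = 62Q - 14Q^2 + Q^3. Then AVC = 62 - 14Q + Q^2 and MC = 62 - 28Q + 3Q^2.
AVC hits its minimum where MC = AVC, at Q = 7, giving min AVC = 62 - 14·7 + 7^2 = ¥13.
Because ¥82 ≥ ¥13, revenue can cover variable cost; the firm operates.
Set P = MC: 82 = 62 - 28Q + 3Q^2 → -20 - 28Q + 3Q^2 = 0. The roots are Q = -2/3 and Q = 10; the profit-maximizing output is on the rising part of MC, so Q* = 10.
Check: AVC at Q = 10 is ¥22 ≤ P, so revenue covers variable cost.
Profit = P·Q − TC = 82·10 − 495 = ¥325.

Produce at Q = 10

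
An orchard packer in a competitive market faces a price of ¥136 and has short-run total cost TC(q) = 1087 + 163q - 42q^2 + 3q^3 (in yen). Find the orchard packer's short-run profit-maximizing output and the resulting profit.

AVC = 163 - 42q + 3q^2; min AVC = ¥16 at q = 7. Since P = ¥136 ≥ min AVC, the firm produces.
With MC = 163 - 84q + 9q^2, P = MC on the upward-sloping part at q* = 9.
TR = 136·9 = 1224. TC = 1087 + 252 = 1339. Profit = 1224 − 1339 = -¥115.
By producing, the firm covers all variable cost plus ¥972 of fixed cost; shutting down would lose the full ¥1087.

Profit = -¥115 at q = 9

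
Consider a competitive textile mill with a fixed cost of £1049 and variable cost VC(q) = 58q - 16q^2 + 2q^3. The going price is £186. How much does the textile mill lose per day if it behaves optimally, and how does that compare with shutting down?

AVC = 58 - 16q + 2q^2 has its minimum £26 at q = 4; price £186 clears that bar, so the firm operates.
With MC = 58 - 32q + 6q^2, P = MC on the upward-sloping part at q* = 8.
TR = 186·8 = 1488. TC = 1049 + 464 = 1513. Profit = 1488 − 1513 = -£25.
That loss of £25 beats the £1049 the firm would lose by shutting down; producing recovers £1024 of fixed cost.

Profit = -£25 at q = 8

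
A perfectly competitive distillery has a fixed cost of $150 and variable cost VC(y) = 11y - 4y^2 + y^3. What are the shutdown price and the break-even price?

AVC = 11 - 4y + y^2; minimized at y = 2, giving min AVC = $7. That is the shutdown price.
ATC = 150/y + 11 - 4y + y^2. Setting dATC/dy = −150/y^2 − 4 + 2y = 0 gives y = 5 (since 2·5^3 − 4·5^2 = 150).
min ATC = 150/5 + 11 − 4·5 + 5^2 = $46. That is the break-even price.
For $7 ≤ P < $46 the firm produces at a loss; below $7 it shuts down.

Shutdown price = $7; break-even price = $46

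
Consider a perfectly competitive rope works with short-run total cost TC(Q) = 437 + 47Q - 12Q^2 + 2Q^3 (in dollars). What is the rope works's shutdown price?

$29 per unit

The shutdown price is the minimum of AVC. VC = 47Q - 12Q^2 + 2Q^3, so AVC = 47 - 12Q + 2Q^2.
dAVC/dQ = -12 + 4Q = 0 gives Q = 3. min AVC = 47 - 12·3 + 2·3^2 = 29.
For P < $29 the firm produces nothing.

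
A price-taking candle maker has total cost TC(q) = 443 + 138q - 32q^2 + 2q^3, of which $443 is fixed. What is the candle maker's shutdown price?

$10 per unit

The firm shuts down when price falls below the minimum of average variable cost. AVC = VC/q = 138 - 32q + 2q^2.
dAVC/dq = -32 + 4q = 0 gives q = 8. min AVC = 138 - 32·8 + 2·8^2 = 10.
The firm shuts down for any P below $10.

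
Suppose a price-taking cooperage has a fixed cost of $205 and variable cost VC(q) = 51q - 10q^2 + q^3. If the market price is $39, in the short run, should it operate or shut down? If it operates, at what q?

Produce at q = 6

Variable cost is VC = 51q - 10q^2 + q^3, so AVC = VC/q = 51 - 10q + q^2 and MC = dTC/dq = 51 - 20q + 3q^2.
AVC hits its minimum where MC = AVC, at q = 5, giving min AVC = 51 - 10·5 + 5^2 = $26.
P = $39 exceeds min AVC = $26, so the firm stays open.
P = MC gives 12 - 20q + 3q^2 = 0, with roots 2/3 and 6. Take the larger (rising MC): q* = 6.
Check: AVC at q = 6 is $27 ≤ P, so revenue covers variable cost.
Profit = P·q − TC = 39·6 − 367 = -$133, a loss, but smaller than the $205 fixed cost the firm would lose by shutting down.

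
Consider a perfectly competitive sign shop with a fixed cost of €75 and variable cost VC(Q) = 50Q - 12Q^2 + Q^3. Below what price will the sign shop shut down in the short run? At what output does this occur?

The firm shuts down when price falls below the minimum of average variable cost. AVC = VC/Q = 50 - 12Q + Q^2.
dAVC/dQ = -12 + 2Q = 0 gives Q = 6. min AVC = 50 - 12·6 + 6^2 = 14.
The firm shuts down for any P below €14.

€14 per unit, at Q = 6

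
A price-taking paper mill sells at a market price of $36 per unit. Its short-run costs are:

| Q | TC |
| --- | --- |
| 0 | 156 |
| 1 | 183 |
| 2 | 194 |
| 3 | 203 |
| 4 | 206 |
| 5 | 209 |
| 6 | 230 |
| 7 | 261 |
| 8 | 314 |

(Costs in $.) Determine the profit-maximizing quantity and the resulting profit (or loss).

Compute π = P·Q − TC at each output: Q=0: -156; Q=1: -147; Q=2: -122; Q=3: -95; Q=4: -62; Q=5: -29; Q=6: -14; Q=7: -9; Q=8: -26.
Profit is maximized at Q = 7. AVC there is 105/7 = $15 ≤ P, so producing beats shutting down (which would give -$156).

Q = 7; profit = -$9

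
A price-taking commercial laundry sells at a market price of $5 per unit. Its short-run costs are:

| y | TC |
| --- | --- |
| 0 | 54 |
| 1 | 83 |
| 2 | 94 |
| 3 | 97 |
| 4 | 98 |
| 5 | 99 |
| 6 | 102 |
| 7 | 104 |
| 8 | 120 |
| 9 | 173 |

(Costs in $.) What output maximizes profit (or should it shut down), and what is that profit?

y = 0 (shut down); profit = -$54

Tabulate TR − TC: y=0: -54; y=1: -78; y=2: -84; y=3: -82; y=4: -78; y=5: -74; y=6: -72; y=7: -69; y=8: -80; y=9: -128.
Profit is highest at y = 0. Equivalently, the lowest AVC in the table is 50/7 ≈ $7.14 at y = 7, and P = $5 falls below it — price never covers variable cost, so the firm shuts down and loses only its fixed cost.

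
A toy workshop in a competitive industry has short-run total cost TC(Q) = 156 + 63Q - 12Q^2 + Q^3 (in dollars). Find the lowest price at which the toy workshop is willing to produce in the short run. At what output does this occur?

The firm shuts down when price falls below the minimum of average variable cost. AVC = VC/Q = 63 - 12Q + Q^2.
dAVC/dQ = -12 + 2Q = 0 gives Q = 6. min AVC = 63 - 12·6 + 6^2 = 27.
So the shutdown price is $27.

$27 per unit, at Q = 6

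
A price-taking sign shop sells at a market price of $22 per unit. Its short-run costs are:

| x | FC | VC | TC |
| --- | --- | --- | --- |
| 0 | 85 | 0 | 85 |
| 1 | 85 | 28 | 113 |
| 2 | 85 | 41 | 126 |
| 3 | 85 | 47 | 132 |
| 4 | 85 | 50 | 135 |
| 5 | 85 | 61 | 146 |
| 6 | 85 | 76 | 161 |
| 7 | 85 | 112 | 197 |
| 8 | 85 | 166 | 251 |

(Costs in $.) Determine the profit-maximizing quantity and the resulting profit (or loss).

x = 6; profit = -$29

Profit at each row (π = 22x − TC): x=0: -85; x=1: -91; x=2: -82; x=3: -66; x=4: -47; x=5: -36; x=6: -29; x=7: -43; x=8: -75.
Profit is maximized at x = 6. AVC there is 76/6 = $12.67 ≤ P, so producing beats shutting down (which would give -$85).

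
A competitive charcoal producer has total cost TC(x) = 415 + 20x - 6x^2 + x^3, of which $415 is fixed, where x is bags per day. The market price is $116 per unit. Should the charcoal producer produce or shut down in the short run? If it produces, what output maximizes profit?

Strip out fixed cost: VC = 20x - 6x^2 + x^3. Then AVC = 20 - 6x + x^2 and MC = 20 - 12x + 3x^2.
The AVC parabola has its vertex at x = 6/2 = 3, where AVC = 20 - 6·3 + 3^2 = $11.
Because $116 ≥ $11, revenue can cover variable cost; the firm operates.
Solving P = MC: -96 - 12x + 3x^2 = 0 ⇒ x = -4 or 8. On the upward-sloping branch, x* = 8.
Check: AVC at x = 8 is $36 ≤ P, so revenue covers variable cost.
Profit = P·x − TC = 116·8 − 703 = $225.

Produce at x = 8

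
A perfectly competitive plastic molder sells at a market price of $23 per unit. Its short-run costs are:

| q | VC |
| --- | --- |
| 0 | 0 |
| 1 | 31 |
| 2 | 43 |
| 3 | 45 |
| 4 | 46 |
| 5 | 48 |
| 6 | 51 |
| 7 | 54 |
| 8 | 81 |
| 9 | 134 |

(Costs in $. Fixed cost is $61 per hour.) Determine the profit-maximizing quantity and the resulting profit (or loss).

Compute π = P·q − TC at each output: q=0: -61; q=1: -69; q=2: -58; q=3: -37; q=4: -15; q=5: 6; q=6: 26; q=7: 46; q=8: 42; q=9: 12.
Profit is maximized at q = 7. AVC there is 54/7 = $7.71 ≤ P, so producing beats shutting down (which would give -$61).

q = 7; profit = $46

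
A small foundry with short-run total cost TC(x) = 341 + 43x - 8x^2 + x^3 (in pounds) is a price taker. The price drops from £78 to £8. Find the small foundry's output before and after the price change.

Output falls from 7 to 0 (the firm shuts down)

AVC = 43 - 8x + x^2, minimized at x = 4 where min AVC = £27. MC = 43 - 16x + 3x^2.
At P = £78 ≥ min AVC, set P = MC on the rising branch: x = 7.
At P = £8 < min AVC = £27, price no longer covers variable cost at any output, so the firm shuts down: x = 0.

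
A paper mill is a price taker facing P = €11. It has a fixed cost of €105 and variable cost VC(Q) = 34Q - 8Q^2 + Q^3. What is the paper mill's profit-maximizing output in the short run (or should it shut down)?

Shut down

Variable cost is VC = 34Q - 8Q^2 + Q^3, so AVC = VC/Q = 34 - 8Q + Q^2 and MC = dTC/dQ = 34 - 16Q + 3Q^2.
AVC is minimized where dAVC/dQ = -8 + 2Q = 0, at Q = 4; min AVC = 34 - 8·4 + 4^2 = €18.
With P < min AVC (€11 < €18), every unit sold adds to the loss.
The firm minimizes its loss by shutting down and losing only its fixed cost of €105.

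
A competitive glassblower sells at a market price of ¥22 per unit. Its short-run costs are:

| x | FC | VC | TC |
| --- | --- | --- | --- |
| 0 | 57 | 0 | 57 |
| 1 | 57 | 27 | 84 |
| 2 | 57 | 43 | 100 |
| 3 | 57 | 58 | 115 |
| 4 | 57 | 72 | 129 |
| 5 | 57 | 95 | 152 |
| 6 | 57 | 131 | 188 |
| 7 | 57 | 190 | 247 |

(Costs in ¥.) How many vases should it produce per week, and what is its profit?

x = 4; profit = -¥41

Tabulate TR − TC: x=0: -57; x=1: -62; x=2: -56; x=3: -49; x=4: -41; x=5: -42; x=6: -56; x=7: -93.
Profit is maximized at x = 4. AVC there is 72/4 = ¥18 ≤ P, so producing beats shutting down (which would give -¥57).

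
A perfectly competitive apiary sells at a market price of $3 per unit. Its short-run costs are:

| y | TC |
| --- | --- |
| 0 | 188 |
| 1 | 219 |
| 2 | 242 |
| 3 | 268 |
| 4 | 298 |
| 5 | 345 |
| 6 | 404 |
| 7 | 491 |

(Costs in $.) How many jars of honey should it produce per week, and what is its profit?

y = 0 (shut down); profit = -$188

Compute π = P·y − TC at each output: y=0: -188; y=1: -216; y=2: -236; y=3: -259; y=4: -286; y=5: -330; y=6: -386; y=7: -470.
Profit is highest at y = 0. Equivalently, the lowest AVC in the table is 80/3 ≈ $26.67 at y = 3, and P = $3 falls below it — price never covers variable cost, so the firm shuts down and loses only its fixed cost.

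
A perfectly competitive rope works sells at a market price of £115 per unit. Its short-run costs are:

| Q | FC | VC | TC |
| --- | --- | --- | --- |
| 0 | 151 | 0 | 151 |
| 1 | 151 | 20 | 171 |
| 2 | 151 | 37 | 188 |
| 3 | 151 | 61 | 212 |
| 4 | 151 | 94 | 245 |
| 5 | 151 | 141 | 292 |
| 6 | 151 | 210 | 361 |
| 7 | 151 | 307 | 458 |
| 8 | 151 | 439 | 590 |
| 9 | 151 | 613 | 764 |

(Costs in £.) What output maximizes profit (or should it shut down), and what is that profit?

Q = 7; profit = £347

Profit at each row (π = 115Q − TC): Q=0: -151; Q=1: -56; Q=2: 42; Q=3: 133; Q=4: 215; Q=5: 283; Q=6: 329; Q=7: 347; Q=8: 330; Q=9: 271.
Profit is maximized at Q = 7. AVC there is 307/7 = £43.86 ≤ P, so producing beats shutting down (which would give -£151).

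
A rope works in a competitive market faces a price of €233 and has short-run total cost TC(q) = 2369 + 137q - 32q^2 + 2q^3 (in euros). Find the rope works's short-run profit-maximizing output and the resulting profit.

AVC = 137 - 32q + 2q^2; min AVC = €9 at q = 8. Since P = €233 ≥ min AVC, the firm produces.
With MC = 137 - 64q + 6q^2, P = MC on the upward-sloping part at q* = 12.
TR = 233·12 = 2796. TC = 2369 + 492 = 2861. Profit = 2796 − 2861 = -€65.
Shutting down would mean losing the fixed cost of €2369, so operating at a loss of €65 is better by €2304.

Profit = -€65 at q = 12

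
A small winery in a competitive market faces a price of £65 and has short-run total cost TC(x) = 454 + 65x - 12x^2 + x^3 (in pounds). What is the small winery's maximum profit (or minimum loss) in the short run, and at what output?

AVC = 65 - 12x + x^2; min AVC = £29 at x = 6. Since P = £65 ≥ min AVC, the firm produces.
MC = 65 - 24x + 3x^2. Setting P = MC and taking the root on the rising branch gives x* = 8.
TR = 65·8 = 520. TC = 454 + 264 = 718. Profit = 520 − 718 = -£198.
By producing, the firm covers all variable cost plus £256 of fixed cost; shutting down would lose the full £454.

Profit = -£198 at x = 8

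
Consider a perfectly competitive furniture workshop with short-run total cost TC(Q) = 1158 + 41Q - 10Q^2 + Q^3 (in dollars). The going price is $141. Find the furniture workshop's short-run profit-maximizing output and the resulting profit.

Profit = -$158 at Q = 10

AVC = 41 - 10Q + Q^2; min AVC = $16 at Q = 5. Since P = $141 ≥ min AVC, the firm produces.
MC = 41 - 20Q + 3Q^2. Setting P = MC and taking the root on the rising branch gives Q* = 10.
TR = 141·10 = 1410. TC = 1158 + 410 = 1568. Profit = 1410 − 1568 = -$158.
Shutting down would mean losing the fixed cost of $1158, so operating at a loss of $158 is better by $1000.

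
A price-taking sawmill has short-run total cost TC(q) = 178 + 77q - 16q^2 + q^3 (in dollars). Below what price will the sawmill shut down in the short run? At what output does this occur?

Short-run supply begins at min AVC. From VC = 77q - 16q^2 + q^3, AVC = 77 - 16q + q^2.
At the minimum of AVC, MC = AVC. MC = 77 - 32q + 3q^2; setting MC = AVC gives 2q^2 - 16q = 0, so q = 8. min AVC = 13.
The firm shuts down for any P below $13.

$13 per unit, at q = 8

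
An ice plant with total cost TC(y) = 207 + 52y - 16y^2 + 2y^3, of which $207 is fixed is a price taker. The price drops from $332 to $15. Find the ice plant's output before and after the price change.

AVC = 52 - 16y + 2y^2, minimized at y = 4 where min AVC = $20. MC = 52 - 32y + 6y^2.
With P = $332 above the shutdown price, P = MC gives y = 10.
At P = $15 < min AVC = $20, price no longer covers variable cost at any output, so the firm shuts down: y = 0.

Output falls from 10 to 0 (the firm shuts down)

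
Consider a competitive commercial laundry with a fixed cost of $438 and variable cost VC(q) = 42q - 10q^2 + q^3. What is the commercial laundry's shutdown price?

$17 per unit

The shutdown price is the minimum of AVC. VC = 42q - 10q^2 + q^3, so AVC = 42 - 10q + q^2.
At the minimum of AVC, MC = AVC. MC = 42 - 20q + 3q^2; setting MC = AVC gives 2q^2 - 10q = 0, so q = 5. min AVC = 17.
The firm shuts down for any P below $17.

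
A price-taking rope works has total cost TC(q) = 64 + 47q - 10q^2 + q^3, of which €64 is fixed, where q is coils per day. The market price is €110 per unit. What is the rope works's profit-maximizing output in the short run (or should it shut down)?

Strip out fixed cost: VC = 47q - 10q^2 + q^3. Then AVC = 47 - 10q + q^2 and MC = 47 - 20q + 3q^2.
The AVC parabola has its vertex at q = 10/2 = 5, where AVC = 47 - 10·5 + 5^2 = €22.
Because €110 ≥ €22, revenue can cover variable cost; the firm operates.
Solving P = MC: -63 - 20q + 3q^2 = 0 ⇒ q = -7/3 or 9. On the upward-sloping branch, q* = 9.
Check: AVC at q = 9 is €38 ≤ P, so revenue covers variable cost.
Profit = P·q − TC = 110·9 − 406 = €584.

Produce at q = 9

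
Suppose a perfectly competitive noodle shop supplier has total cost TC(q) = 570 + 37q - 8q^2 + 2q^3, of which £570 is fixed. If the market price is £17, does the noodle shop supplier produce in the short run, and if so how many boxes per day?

Shut down

Strip out fixed cost: VC = 37q - 8q^2 + 2q^3. Then AVC = 37 - 8q + 2q^2 and MC = 37 - 16q + 6q^2.
AVC is minimized where dAVC/dq = -8 + 4q = 0, at q = 2; min AVC = 37 - 8·2 + 2·2^2 = £29.
With P < min AVC (£17 < £29), every unit sold adds to the loss.
The firm minimizes its loss by shutting down and losing only its fixed cost of £570.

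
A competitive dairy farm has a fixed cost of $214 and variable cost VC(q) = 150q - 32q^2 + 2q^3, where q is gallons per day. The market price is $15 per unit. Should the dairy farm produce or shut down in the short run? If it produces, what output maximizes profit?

Shut down

From TC, MC = TC'(q) = 150 - 64q + 6q^2 and AVC = VC/q = 150 - 32q + 2q^2.
AVC hits its minimum where MC = AVC, at q = 8, giving min AVC = 150 - 32·8 + 2·8^2 = $22.
With P < min AVC ($15 < $22), every unit sold adds to the loss.
The firm minimizes its loss by shutting down and losing only its fixed cost of $214.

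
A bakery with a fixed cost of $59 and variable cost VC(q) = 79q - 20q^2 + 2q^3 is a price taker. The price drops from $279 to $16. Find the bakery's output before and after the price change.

Output falls from 10 to 0 (the firm shuts down)

MC = 79 - 40q + 6q^2; the shutdown threshold is min AVC = $29 (at q = 5).
At P = $279 ≥ min AVC, set P = MC on the rising branch: q = 10.
At P = $16 < min AVC = $29, price no longer covers variable cost at any output, so the firm shuts down: q = 0.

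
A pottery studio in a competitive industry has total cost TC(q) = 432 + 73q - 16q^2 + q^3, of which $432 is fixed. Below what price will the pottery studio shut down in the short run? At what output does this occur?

The shutdown price is the minimum of AVC. VC = 73q - 16q^2 + q^3, so AVC = 73 - 16q + q^2.
At the minimum of AVC, MC = AVC. MC = 73 - 32q + 3q^2; setting MC = AVC gives 2q^2 - 16q = 0, so q = 8. min AVC = 9.
For P < $9 the firm produces nothing.

$9 per unit, at q = 8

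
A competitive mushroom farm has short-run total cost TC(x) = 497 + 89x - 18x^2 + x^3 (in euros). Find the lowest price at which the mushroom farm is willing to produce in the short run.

Short-run supply begins at min AVC. From VC = 89x - 18x^2 + x^3, AVC = 89 - 18x + x^2.
At the minimum of AVC, MC = AVC. MC = 89 - 36x + 3x^2; setting MC = AVC gives 2x^2 - 18x = 0, so x = 9. min AVC = 8.
So the shutdown price is €8.

€8 per unit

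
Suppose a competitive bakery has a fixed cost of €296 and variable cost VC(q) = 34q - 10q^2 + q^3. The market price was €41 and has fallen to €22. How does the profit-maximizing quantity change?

Output falls from 7 to 6

AVC = 34 - 10q + q^2, minimized at q = 5 where min AVC = €9. MC = 34 - 20q + 3q^2.
With P = €41 above the shutdown price, P = MC gives q = 7.
At P = €22 ≥ min AVC, set P = MC: q = 6. The firm stays open but cuts output.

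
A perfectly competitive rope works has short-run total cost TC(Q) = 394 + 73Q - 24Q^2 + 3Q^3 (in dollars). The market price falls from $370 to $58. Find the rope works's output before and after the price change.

Output falls from 9 to 5

MC = 73 - 48Q + 9Q^2; the shutdown threshold is min AVC = $25 (at Q = 4).
At P = $370 ≥ min AVC, set P = MC on the rising branch: Q = 9.
At P = $58 ≥ min AVC, set P = MC: Q = 5. The firm stays open but cuts output.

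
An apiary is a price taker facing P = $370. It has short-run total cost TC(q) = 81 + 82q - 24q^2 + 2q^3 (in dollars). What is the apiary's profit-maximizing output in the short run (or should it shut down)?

Produce at q = 12

Strip out fixed cost: VC = 82q - 24q^2 + 2q^3. Then AVC = 82 - 24q + 2q^2 and MC = 82 - 48q + 6q^2.
The AVC parabola has its vertex at q = 24/4 = 6, where AVC = 82 - 24·6 + 2·6^2 = $10.
Because $370 ≥ $10, revenue can cover variable cost; the firm operates.
P = MC gives -288 - 48q + 6q^2 = 0, with roots -4 and 12. Take the larger (rising MC): q* = 12.
Check: AVC at q = 12 is $82 ≤ P, so revenue covers variable cost.
Profit = P·q − TC = 370·12 − 1065 = $3375.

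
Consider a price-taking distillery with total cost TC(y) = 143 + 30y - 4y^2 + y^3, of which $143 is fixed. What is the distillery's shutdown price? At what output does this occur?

Short-run supply begins at min AVC. From VC = 30y - 4y^2 + y^3, AVC = 30 - 4y + y^2.
dAVC/dy = -4 + 2y = 0 gives y = 2. min AVC = 30 - 4·2 + 2^2 = 26.
For P < $26 the firm produces nothing.

$26 per unit, at y = 2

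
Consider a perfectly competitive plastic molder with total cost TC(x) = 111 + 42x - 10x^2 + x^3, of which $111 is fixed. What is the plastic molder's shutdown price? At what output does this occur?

The firm shuts down when price falls below the minimum of average variable cost. AVC = VC/x = 42 - 10x + x^2.
At the minimum of AVC, MC = AVC. MC = 42 - 20x + 3x^2; setting MC = AVC gives 2x^2 - 10x = 0, so x = 5. min AVC = 17.
So the shutdown price is $17.

$17 per unit, at x = 5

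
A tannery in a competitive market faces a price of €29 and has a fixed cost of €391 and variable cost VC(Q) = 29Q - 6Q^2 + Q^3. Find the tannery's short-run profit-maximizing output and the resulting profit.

AVC = 29 - 6Q + Q^2; min AVC = €20 at Q = 3. Since P = €29 ≥ min AVC, the firm produces.
MC = 29 - 12Q + 3Q^2. Setting P = MC and taking the root on the rising branch gives Q* = 4.
TR = 29·4 = 116. TC = 391 + 84 = 475. Profit = 116 − 475 = -€359.
By producing, the firm covers all variable cost plus €32 of fixed cost; shutting down would lose the full €391.

Profit = -€359 at Q = 4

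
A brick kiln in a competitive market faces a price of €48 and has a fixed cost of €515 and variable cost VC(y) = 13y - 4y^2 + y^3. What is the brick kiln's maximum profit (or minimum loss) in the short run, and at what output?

Profit = -€365 at y = 5

AVC = 13 - 4y + y^2 has its minimum €9 at y = 2; price €48 clears that bar, so the firm operates.
MC = 13 - 8y + 3y^2. Setting P = MC and taking the root on the rising branch gives y* = 5.
TR = 48·5 = 240. TC = 515 + 90 = 605. Profit = 240 − 605 = -€365.
By producing, the firm covers all variable cost plus €150 of fixed cost; shutting down would lose the full €515.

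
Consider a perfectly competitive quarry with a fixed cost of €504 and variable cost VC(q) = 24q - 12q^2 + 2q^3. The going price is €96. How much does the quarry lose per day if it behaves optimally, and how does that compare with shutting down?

AVC = 24 - 12q + 2q^2; min AVC = €6 at q = 3. Since P = €96 ≥ min AVC, the firm produces.
MC = 24 - 24q + 6q^2. Setting P = MC and taking the root on the rising branch gives q* = 6.
TR = 96·6 = 576. TC = 504 + 144 = 648. Profit = 576 − 648 = -€72.
By producing, the firm covers all variable cost plus €432 of fixed cost; shutting down would lose the full €504.

Profit = -€72 at q = 6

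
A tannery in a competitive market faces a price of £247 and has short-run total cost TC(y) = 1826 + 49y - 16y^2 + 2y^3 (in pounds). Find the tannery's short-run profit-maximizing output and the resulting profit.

AVC = 49 - 16y + 2y^2 has its minimum £17 at y = 4; price £247 clears that bar, so the firm operates.
With MC = 49 - 32y + 6y^2, P = MC on the upward-sloping part at y* = 9.
TR = 247·9 = 2223. TC = 1826 + 603 = 2429. Profit = 2223 − 2429 = -£206.
Shutting down would mean losing the fixed cost of £1826, so operating at a loss of £206 is better by £1620.

Profit = -£206 at y = 9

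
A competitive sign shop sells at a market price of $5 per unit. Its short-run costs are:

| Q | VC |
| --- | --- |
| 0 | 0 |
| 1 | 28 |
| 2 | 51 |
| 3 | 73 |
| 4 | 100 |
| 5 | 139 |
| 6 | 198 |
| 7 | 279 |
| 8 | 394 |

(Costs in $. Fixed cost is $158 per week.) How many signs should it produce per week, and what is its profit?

Profit at each row (π = 5Q − TC): Q=0: -158; Q=1: -181; Q=2: -199; Q=3: -216; Q=4: -238; Q=5: -272; Q=6: -326; Q=7: -402; Q=8: -512.
Profit is highest at Q = 0. Equivalently, the lowest AVC in the table is 73/3 ≈ $24.33 at Q = 3, and P = $5 falls below it — price never covers variable cost, so the firm shuts down and loses only its fixed cost.

Q = 0 (shut down); profit = -$158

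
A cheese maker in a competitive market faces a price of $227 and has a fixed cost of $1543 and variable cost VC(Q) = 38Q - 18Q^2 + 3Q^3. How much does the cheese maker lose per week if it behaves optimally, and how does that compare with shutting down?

Profit = -$367 at Q = 7

AVC = 38 - 18Q + 3Q^2; min AVC = $11 at Q = 3. Since P = $227 ≥ min AVC, the firm produces.
With MC = 38 - 36Q + 9Q^2, P = MC on the upward-sloping part at Q* = 7.
TR = 227·7 = 1589. TC = 1543 + 413 = 1956. Profit = 1589 − 1956 = -$367.
By producing, the firm covers all variable cost plus $1176 of fixed cost; shutting down would lose the full $1543.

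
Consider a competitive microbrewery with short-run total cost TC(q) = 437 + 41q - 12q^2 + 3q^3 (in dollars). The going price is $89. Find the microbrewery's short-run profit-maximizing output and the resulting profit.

AVC = 41 - 12q + 3q^2; min AVC = $29 at q = 2. Since P = $89 ≥ min AVC, the firm produces.
MC = 41 - 24q + 9q^2. Setting P = MC and taking the root on the rising branch gives q* = 4.
TR = 89·4 = 356. TC = 437 + 164 = 601. Profit = 356 − 601 = -$245.
That loss of $245 beats the $437 the firm would lose by shutting down; producing recovers $192 of fixed cost.

Profit = -$245 at q = 4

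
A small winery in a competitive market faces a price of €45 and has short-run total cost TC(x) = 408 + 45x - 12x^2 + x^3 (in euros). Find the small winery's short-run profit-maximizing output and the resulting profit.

AVC = 45 - 12x + x^2; min AVC = €9 at x = 6. Since P = €45 ≥ min AVC, the firm produces.
With MC = 45 - 24x + 3x^2, P = MC on the upward-sloping part at x* = 8.
TR = 45·8 = 360. TC = 408 + 104 = 512. Profit = 360 − 512 = -€152.
Shutting down would mean losing the fixed cost of €408, so operating at a loss of €152 is better by €256.

Profit = -€152 at x = 8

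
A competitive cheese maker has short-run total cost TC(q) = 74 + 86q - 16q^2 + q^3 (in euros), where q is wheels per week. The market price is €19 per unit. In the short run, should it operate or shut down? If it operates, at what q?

Shut down

From TC, MC = TC'(q) = 86 - 32q + 3q^2 and AVC = VC/q = 86 - 16q + q^2.
The AVC parabola has its vertex at q = 16/2 = 8, where AVC = 86 - 16·8 + 8^2 = €22.
P = €19 lies below min AVC = €22; no output level covers variable cost.
The firm minimizes its loss by shutting down and losing only its fixed cost of €74.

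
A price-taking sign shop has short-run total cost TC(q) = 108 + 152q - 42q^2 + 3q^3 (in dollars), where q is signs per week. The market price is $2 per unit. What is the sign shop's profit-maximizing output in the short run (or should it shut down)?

Strip out fixed cost: VC = 152q - 42q^2 + 3q^3. Then AVC = 152 - 42q + 3q^2 and MC = 152 - 84q + 9q^2.
AVC hits its minimum where MC = AVC, at q = 7, giving min AVC = 152 - 42·7 + 3·7^2 = $5.
Since P = $2 < min AVC = $5, price fails to cover variable cost at any output.
Shutting down limits the loss to fixed cost, $108.

Shut down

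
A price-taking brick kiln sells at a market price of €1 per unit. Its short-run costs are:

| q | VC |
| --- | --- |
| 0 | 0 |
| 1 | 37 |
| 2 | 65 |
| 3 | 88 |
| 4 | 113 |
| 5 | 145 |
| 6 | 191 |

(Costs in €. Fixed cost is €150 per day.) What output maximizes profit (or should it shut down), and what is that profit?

q = 0 (shut down); profit = -€150

Tabulate TR − TC: q=0: -150; q=1: -186; q=2: -213; q=3: -235; q=4: -259; q=5: -290; q=6: -335.
Profit is highest at q = 0. Equivalently, the lowest AVC in the table is 113/4 ≈ €28.25 at q = 4, and P = €1 falls below it — price never covers variable cost, so the firm shuts down and loses only its fixed cost.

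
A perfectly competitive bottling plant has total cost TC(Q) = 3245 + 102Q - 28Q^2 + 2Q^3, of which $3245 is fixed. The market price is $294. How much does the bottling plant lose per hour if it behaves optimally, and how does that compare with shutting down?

AVC = 102 - 28Q + 2Q^2 has its minimum $4 at Q = 7; price $294 clears that bar, so the firm operates.
MC = 102 - 56Q + 6Q^2. Setting P = MC and taking the root on the rising branch gives Q* = 12.
TR = 294·12 = 3528. TC = 3245 + 648 = 3893. Profit = 3528 − 3893 = -$365.
By producing, the firm covers all variable cost plus $2880 of fixed cost; shutting down would lose the full $3245.

Profit = -$365 at Q = 12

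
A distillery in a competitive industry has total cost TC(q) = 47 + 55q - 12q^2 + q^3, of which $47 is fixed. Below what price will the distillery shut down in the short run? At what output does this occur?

The firm shuts down when price falls below the minimum of average variable cost. AVC = VC/q = 55 - 12q + q^2.
dAVC/dq = -12 + 2q = 0 gives q = 6. min AVC = 55 - 12·6 + 6^2 = 19.
So the shutdown price is $19.

$19 per unit, at q = 6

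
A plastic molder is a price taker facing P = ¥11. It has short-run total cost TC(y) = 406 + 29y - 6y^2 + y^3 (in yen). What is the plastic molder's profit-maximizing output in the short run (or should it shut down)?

Variable cost is VC = 29y - 6y^2 + y^3, so AVC = VC/y = 29 - 6y + y^2 and MC = dTC/dy = 29 - 12y + 3y^2.
The AVC parabola has its vertex at y = 6/2 = 3, where AVC = 29 - 6·3 + 3^2 = ¥20.
Since P = ¥11 < min AVC = ¥20, price fails to cover variable cost at any output.
Best response: produce nothing and absorb the ¥406 fixed cost.

Shut down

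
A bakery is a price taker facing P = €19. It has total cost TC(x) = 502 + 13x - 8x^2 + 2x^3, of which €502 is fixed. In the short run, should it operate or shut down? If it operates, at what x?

Variable cost is VC = 13x - 8x^2 + 2x^3, so AVC = VC/x = 13 - 8x + 2x^2 and MC = dTC/dx = 13 - 16x + 6x^2.
The AVC parabola has its vertex at x = 8/4 = 2, where AVC = 13 - 8·2 + 2·2^2 = €5.
Because €19 ≥ €5, revenue can cover variable cost; the firm operates.
Solving P = MC: -6 - 16x + 6x^2 = 0 ⇒ x = -1/3 or 3. On the upward-sloping branch, x* = 3.
Check: AVC at x = 3 is €7 ≤ P, so revenue covers variable cost.
Profit = P·x − TC = 19·3 − 523 = -€466, a loss, but smaller than the €502 fixed cost the firm would lose by shutting down.

Produce at x = 3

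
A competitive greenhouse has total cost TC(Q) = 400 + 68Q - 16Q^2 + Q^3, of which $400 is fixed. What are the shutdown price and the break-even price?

AVC = 68 - 16Q + Q^2; minimized at Q = 8, giving min AVC = $4. That is the shutdown price.
ATC = 400/Q + 68 - 16Q + Q^2. Setting dATC/dQ = −400/Q^2 − 16 + 2Q = 0 gives Q = 10 (since 2·10^3 − 16·10^2 = 400).
min ATC = 400/10 + 68 − 16·10 + 10^2 = $48. That is the break-even price.
Between these two prices the firm operates at a loss; above $48 it earns a profit.

Shutdown price = $4; break-even price = $48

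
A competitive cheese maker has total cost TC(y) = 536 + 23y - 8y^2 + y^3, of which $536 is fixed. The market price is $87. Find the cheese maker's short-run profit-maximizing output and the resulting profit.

Profit = -$24 at y = 8

AVC = 23 - 8y + y^2; min AVC = $7 at y = 4. Since P = $87 ≥ min AVC, the firm produces.
With MC = 23 - 16y + 3y^2, P = MC on the upward-sloping part at y* = 8.
TR = 87·8 = 696. TC = 536 + 184 = 720. Profit = 696 − 720 = -$24.
By producing, the firm covers all variable cost plus $512 of fixed cost; shutting down would lose the full $536.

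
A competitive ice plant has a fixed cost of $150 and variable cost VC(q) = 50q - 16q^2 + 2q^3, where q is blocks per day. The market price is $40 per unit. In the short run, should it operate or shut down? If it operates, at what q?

From TC, MC = TC'(q) = 50 - 32q + 6q^2 and AVC = VC/q = 50 - 16q + 2q^2.
AVC is minimized where dAVC/dq = -16 + 4q = 0, at q = 4; min AVC = 50 - 16·4 + 2·4^2 = $18.
P = $40 exceeds min AVC = $18, so the firm stays open.
Set P = MC: 40 = 50 - 32q + 6q^2 → 10 - 32q + 6q^2 = 0. The roots are q = 1/3 and q = 5; the profit-maximizing output is on the rising part of MC, so q* = 5.
Check: AVC at q = 5 is $20 ≤ P, so revenue covers variable cost.
Profit = P·q − TC = 40·5 − 250 = -$50, a loss, but smaller than the $150 fixed cost the firm would lose by shutting down.

Produce at q = 5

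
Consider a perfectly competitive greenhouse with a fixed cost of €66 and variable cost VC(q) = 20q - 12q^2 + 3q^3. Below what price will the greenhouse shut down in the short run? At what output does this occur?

€8 per unit, at q = 2

The firm shuts down when price falls below the minimum of average variable cost. AVC = VC/q = 20 - 12q + 3q^2.
dAVC/dq = -12 + 6q = 0 gives q = 2. min AVC = 20 - 12·2 + 3·2^2 = 8.
For P < €8 the firm produces nothing.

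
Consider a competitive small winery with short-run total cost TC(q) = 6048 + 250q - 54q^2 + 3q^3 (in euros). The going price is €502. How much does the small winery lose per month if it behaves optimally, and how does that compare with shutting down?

AVC = 250 - 54q + 3q^2 has its minimum €7 at q = 9; price €502 clears that bar, so the firm operates.
With MC = 250 - 108q + 9q^2, P = MC on the upward-sloping part at q* = 14.
TR = 502·14 = 7028. TC = 6048 + 1148 = 7196. Profit = 7028 − 7196 = -€168.
Shutting down would mean losing the fixed cost of €6048, so operating at a loss of €168 is better by €5880.

Profit = -€168 at q = 14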